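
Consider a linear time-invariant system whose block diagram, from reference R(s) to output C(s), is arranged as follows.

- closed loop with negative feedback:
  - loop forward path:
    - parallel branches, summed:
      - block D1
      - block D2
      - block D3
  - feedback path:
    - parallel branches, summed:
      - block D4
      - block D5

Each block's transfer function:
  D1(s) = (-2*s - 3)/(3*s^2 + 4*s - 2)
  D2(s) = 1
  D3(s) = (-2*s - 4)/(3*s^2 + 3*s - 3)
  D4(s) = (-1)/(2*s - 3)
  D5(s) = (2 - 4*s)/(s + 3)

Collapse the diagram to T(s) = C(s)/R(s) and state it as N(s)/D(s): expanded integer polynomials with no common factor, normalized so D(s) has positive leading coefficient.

First reduce the diagram to T(s).

[1] parallel reduction of D1, D2, D3 gives (9*s^4 + 9*s^3 - 38*s^2 - 33*s + 23)/(9*s^4 + 21*s^3 - 3*s^2 - 18*s + 6)
[2] reduce the parallel group D4, D5 gives (-8*s^2 + 15*s - 9)/(2*s^2 + 3*s - 9)
[3] reduce the feedback loop with forward (D1+D2+D3) and return (D4+D5), giving the overall T(s)

Answer: (-18*s^6 - 45*s^5 + 130*s^4 + 261*s^3 - 289*s^2 - 366*s + 207)/(54*s^6 - 132*s^5 - 334*s^4 + 621*s^3 + 352*s^2 - 822*s + 261)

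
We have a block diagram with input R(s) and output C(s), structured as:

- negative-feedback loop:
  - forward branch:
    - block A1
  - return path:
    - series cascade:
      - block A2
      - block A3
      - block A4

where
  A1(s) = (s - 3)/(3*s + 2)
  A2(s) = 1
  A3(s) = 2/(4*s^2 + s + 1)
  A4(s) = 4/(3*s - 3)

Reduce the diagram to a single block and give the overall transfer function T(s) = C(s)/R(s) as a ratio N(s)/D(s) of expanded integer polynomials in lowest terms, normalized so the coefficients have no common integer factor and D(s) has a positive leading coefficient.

Answer: (12*s^4 - 45*s^3 + 27*s^2 - 3*s + 9)/(36*s^4 - 3*s^3 - 18*s^2 - s - 30)

Working:
[1] series reduction of A2, A3, A4: 8/(12*s^3 - 9*s^2 - 3)
[2] reduce the feedback loop with forward A1 and return (A2*A3*A4); the result is T(s) itself (integer coefficients, no common factor, positive leading denominator coefficient)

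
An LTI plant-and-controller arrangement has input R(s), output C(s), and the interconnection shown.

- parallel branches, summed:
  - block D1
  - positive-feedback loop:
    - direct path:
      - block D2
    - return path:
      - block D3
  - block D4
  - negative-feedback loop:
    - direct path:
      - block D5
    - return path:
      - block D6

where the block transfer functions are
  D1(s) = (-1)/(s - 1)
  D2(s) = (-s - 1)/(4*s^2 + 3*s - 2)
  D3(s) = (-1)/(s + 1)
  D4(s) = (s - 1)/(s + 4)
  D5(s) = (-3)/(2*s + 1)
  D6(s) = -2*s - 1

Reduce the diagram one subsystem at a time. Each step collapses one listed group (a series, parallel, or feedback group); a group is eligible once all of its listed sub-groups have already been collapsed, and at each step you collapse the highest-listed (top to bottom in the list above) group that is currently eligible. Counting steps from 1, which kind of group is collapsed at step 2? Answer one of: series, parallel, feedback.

(1) close the feedback loop around D2, D3
(2) feedback reduction of D5, D6
(3) sum the parallel branches D1, [D2/(1-D2*D3)], D4, [D5/(1+D5*D6)]
So the answer for step 2 is feedback.

Answer: feedback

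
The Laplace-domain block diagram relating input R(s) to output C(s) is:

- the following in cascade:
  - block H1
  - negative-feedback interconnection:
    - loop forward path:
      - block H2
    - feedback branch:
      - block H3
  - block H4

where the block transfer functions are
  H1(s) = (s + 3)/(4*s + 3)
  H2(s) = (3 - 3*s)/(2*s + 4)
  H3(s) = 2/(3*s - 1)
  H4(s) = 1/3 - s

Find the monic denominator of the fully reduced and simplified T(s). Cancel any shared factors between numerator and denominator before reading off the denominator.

1. feedback reduction of H2, H3; result (-9*s^2 + 12*s - 3)/(6*s^2 + 4*s + 2)
2. combine H1, [H2/(1+H2*H3)], H4 in series; result (9*s^4 + 12*s^3 - 38*s^2 + 20*s - 3)/(24*s^3 + 34*s^2 + 20*s + 6)
T(s) is the step-2 result (common factors already cancelled). Leading coefficient of the denominator: 24. Divide through by 24 for the monic polynomial.

Answer: s^3 + 17*s^2/12 + 5*s/6 + 1/4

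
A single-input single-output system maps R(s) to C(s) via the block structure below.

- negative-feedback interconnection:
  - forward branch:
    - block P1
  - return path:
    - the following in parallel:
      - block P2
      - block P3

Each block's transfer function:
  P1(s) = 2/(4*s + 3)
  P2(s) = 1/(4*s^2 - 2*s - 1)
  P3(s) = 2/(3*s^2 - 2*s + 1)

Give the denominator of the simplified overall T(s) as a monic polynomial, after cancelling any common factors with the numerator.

Step 1 - combine P2, P3 in parallel gives (11*s^2 - 6*s - 1)/(12*s^4 - 14*s^3 + 5*s^2 - 1)
Step 2 - apply the feedback formula to P1, (P2+P3) gives (24*s^4 - 28*s^3 + 10*s^2 - 2)/(48*s^5 - 20*s^4 - 22*s^3 + 37*s^2 - 16*s - 5)
That last expression is T(s), already simplified. Scaling its denominator by 1/48 (the reciprocal of the leading coefficient) yields the monic denominator.

Therefore the answer is s^5 - 5*s^4/12 - 11*s^3/24 + 37*s^2/48 - s/3 - 5/48.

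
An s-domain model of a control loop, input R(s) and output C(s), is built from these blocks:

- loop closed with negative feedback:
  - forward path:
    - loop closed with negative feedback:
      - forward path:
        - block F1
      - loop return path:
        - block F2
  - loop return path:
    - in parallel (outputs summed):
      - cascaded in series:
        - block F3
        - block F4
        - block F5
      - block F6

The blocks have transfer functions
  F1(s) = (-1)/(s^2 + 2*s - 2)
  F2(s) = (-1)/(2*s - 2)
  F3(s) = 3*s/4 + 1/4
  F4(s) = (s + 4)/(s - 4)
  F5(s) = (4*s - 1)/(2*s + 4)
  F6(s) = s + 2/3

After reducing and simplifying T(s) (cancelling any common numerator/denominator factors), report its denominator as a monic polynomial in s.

Answer: s^5 - 7*s^4/2 - 391*s^3/24 + 65*s^2/4 + 191*s/8 - 155/6

Working:
[1] close the feedback loop around F1, F2 = (2 - 2*s)/(2*s^3 + 2*s^2 - 8*s + 5)
[2] multiply F3, F4, F5 (series) = (12*s^3 + 49*s^2 + 3*s - 4)/(8*s^2 - 16*s - 64)
[3] add (F3*F4*F5), F6 (parallel) = (60*s^3 + 115*s^2 - 215*s - 140)/(24*s^2 - 48*s - 192)
[4] apply the feedback formula to [F1/(1+F1*F2)], ((F3*F4*F5)+F6) = (-24*s^3 + 72*s^2 + 144*s - 192)/(24*s^5 - 84*s^4 - 391*s^3 + 390*s^2 + 573*s - 620)
The result of step 4 is T(s) in lowest terms. Its denominator has leading coefficient 24; dividing the denominator through by 24 makes it monic.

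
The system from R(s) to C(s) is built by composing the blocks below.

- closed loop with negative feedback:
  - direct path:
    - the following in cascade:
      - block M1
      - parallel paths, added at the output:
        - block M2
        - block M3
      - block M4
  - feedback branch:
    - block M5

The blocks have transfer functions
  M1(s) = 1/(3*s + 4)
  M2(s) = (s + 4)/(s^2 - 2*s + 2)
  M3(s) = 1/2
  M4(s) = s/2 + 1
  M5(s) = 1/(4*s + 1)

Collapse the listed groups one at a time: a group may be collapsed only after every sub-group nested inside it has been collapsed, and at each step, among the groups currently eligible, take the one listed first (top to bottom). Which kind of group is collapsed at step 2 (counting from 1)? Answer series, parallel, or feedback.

[1] sum the parallel branches M2, M3
[2] reduce the series chain M1, (M2+M3), M4
[3] reduce the feedback loop with forward (M1*(M2+M3)*M4) and return M5
So the answer for step 2 is series.

Therefore the answer is series.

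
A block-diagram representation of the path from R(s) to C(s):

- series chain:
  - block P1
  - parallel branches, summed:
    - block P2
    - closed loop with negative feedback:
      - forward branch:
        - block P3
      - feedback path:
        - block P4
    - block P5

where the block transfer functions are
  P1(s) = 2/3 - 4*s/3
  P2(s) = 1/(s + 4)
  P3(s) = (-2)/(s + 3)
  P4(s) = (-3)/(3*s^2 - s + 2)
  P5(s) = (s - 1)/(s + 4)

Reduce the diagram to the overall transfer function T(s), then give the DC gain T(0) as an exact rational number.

The answer is -2/9.

Reasoning:
Step 1. apply the feedback formula to P3, P4; result (-6*s^2 + 2*s - 4)/(3*s^3 + 8*s^2 - s + 12)
Step 2. reduce the parallel group P2, [P3/(1+P3*P4)], P5; result (3*s^4 + 2*s^3 - 23*s^2 + 16*s - 16)/(3*s^4 + 20*s^3 + 31*s^2 + 8*s + 48)
Step 3. reduce the series chain P1, (P2+[P3/(1+P3*P4)]+P5); result (-12*s^5 - 2*s^4 + 96*s^3 - 110*s^2 + 96*s - 32)/(9*s^4 + 60*s^3 + 93*s^2 + 24*s + 144)
Step 3 gives the overall T(s). Then T(0) = -32/144 = -2/9.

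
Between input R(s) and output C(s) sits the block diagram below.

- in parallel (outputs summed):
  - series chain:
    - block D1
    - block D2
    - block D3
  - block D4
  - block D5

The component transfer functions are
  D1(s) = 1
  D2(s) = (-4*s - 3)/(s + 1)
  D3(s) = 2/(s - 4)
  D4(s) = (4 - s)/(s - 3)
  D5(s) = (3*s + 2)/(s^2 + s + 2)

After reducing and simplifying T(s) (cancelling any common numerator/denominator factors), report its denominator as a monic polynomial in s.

Reducing step by step:

[1] cascade D1, D2, D3 = (-8*s - 6)/(s^2 - 3*s - 4)
[2] sum the parallel branches (D1*D2*D3), D4, D5 = (-s^5 + s^4 - 9*s^3 + 13*s^2 + 68*s + 28)/(s^5 - 5*s^4 + s^3 + 5*s^2 + 22*s + 24)
That last expression is T(s), already simplified, and its denominator is already monic.

Answer: s^5 - 5*s^4 + s^3 + 5*s^2 + 22*s + 24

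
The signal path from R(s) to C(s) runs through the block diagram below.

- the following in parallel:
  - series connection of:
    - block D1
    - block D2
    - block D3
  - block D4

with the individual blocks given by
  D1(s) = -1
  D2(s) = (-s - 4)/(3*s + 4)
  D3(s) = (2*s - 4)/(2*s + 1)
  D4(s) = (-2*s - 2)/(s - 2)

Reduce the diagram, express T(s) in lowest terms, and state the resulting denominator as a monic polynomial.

Step 1 - combine D1, D2, D3 in series = (2*s^2 + 4*s - 16)/(6*s^2 + 11*s + 4)
Step 2 - add (D1*D2*D3), D4 (parallel) = (-10*s^3 - 34*s^2 - 54*s + 24)/(6*s^3 - s^2 - 18*s - 8)
T(s) is the step-2 result (common factors already cancelled). Leading coefficient of the denominator: 6. Divide through by 6 for the monic polynomial.

Answer: s^3 - s^2/6 - 3*s - 4/3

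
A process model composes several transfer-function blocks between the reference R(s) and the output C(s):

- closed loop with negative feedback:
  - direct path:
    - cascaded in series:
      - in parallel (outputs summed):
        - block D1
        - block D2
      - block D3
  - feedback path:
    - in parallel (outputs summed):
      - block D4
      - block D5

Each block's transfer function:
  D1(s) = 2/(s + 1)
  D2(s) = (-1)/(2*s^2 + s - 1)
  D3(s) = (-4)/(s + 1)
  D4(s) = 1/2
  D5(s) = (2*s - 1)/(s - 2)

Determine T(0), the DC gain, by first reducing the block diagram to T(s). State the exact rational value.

(1) add D1, D2 (parallel) -> (4*s - 3)/(2*s^2 + s - 1)
(2) cascade (D1+D2), D3 -> (12 - 16*s)/(2*s^3 + 3*s^2 - 1)
(3) add D4, D5 (parallel) -> (5*s - 4)/(2*s - 4)
(4) collapse the loop (((D1+D2)*D3) forward, (D4+D5) return) -> (-16*s^2 + 44*s - 24)/(2*s^4 - s^3 - 46*s^2 + 61*s - 22)
That last expression is T(s); at s = 0 only the constant terms survive, so T(0) = -24/(-22) = 12/11.

Final answer: 12/11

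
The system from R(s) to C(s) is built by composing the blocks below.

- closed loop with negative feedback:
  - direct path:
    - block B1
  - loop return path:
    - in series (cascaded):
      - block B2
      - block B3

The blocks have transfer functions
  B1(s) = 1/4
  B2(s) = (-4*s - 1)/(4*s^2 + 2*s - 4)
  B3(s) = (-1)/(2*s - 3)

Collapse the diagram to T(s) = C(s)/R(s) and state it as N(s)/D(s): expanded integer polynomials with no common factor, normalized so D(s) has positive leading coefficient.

Reducing step by step:

[1] reduce the series chain B2, B3 gives (4*s + 1)/(8*s^3 - 8*s^2 - 14*s + 12)
[2] reduce the feedback loop with forward B1 and return (B2*B3), which is the overall transfer function T(s) = C(s)/R(s) in lowest terms

Answer: (8*s^3 - 8*s^2 - 14*s + 12)/(32*s^3 - 32*s^2 - 52*s + 49)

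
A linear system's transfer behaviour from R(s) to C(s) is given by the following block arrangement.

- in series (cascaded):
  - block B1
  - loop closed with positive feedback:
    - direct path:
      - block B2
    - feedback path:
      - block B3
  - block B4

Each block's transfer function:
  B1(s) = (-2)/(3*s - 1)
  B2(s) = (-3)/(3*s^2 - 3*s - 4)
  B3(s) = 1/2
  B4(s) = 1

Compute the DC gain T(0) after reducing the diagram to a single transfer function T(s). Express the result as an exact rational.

Answer: 12/5

Working:
[1] reduce the feedback loop with forward B2 and return B3 = (-6)/(6*s^2 - 6*s - 5)
[2] multiply B1, [B2/(1-B2*B3)], B4 (series) = 12/(18*s^3 - 24*s^2 - 9*s + 5)
That last expression is T(s); at s = 0 only the constant terms survive, so T(0) = 12/5.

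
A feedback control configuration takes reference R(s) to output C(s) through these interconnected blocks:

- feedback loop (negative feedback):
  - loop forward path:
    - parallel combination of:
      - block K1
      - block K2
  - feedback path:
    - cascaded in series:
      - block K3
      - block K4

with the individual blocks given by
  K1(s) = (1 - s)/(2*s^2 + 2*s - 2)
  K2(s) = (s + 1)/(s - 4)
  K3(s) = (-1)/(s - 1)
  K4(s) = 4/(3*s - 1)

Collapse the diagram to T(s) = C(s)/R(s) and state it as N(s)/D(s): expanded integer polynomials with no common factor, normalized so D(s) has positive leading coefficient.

First reduce the diagram to T(s).

1. sum the parallel branches K1, K2; result (2*s^3 + 3*s^2 + 5*s - 6)/(2*s^3 - 6*s^2 - 10*s + 8)
2. multiply K3, K4 (series); result (-4)/(3*s^2 - 4*s + 1)
3. collapse the loop ((K1+K2) forward, (K3*K4) return), which is the overall transfer function T(s) = C(s)/R(s) in lowest terms

Answer: (6*s^5 + s^4 + 5*s^3 - 35*s^2 + 29*s - 6)/(6*s^5 - 26*s^4 - 12*s^3 + 46*s^2 - 62*s + 32)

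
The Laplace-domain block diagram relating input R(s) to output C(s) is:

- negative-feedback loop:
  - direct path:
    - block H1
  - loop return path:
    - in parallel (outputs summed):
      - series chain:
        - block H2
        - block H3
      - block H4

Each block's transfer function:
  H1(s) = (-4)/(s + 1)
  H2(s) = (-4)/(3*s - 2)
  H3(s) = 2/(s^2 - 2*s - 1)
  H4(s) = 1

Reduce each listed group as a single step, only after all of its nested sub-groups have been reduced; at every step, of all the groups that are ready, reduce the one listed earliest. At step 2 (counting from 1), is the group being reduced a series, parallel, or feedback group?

Answer: parallel

Working:
Step 1. combine H2, H3 in series
Step 2. parallel reduction of (H2*H3), H4
Step 3. close the feedback loop around H1, ((H2*H3)+H4)
At step 2 the group reduced is parallel.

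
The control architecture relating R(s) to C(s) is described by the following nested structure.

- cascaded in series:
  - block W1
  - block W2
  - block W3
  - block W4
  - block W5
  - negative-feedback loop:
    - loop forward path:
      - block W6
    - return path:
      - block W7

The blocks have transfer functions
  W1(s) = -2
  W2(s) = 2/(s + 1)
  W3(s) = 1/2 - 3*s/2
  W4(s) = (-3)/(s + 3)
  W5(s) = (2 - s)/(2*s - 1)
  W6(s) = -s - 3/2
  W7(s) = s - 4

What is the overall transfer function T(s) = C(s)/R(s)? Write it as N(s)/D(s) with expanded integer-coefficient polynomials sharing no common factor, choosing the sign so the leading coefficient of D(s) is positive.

Step 1. feedback reduction of W6, W7, giving (2*s + 3)/(2*s^2 - 5*s - 14)
Step 2. combine W1, W2, W3, W4, W5, [W6/(1+W6*W7)] in series: this yields T(s), and no further normalization is needed

Hence the answer: (36*s^3 - 30*s^2 - 102*s + 36)/(4*s^5 + 4*s^4 - 59*s^3 - 114*s^2 - 13*s + 42)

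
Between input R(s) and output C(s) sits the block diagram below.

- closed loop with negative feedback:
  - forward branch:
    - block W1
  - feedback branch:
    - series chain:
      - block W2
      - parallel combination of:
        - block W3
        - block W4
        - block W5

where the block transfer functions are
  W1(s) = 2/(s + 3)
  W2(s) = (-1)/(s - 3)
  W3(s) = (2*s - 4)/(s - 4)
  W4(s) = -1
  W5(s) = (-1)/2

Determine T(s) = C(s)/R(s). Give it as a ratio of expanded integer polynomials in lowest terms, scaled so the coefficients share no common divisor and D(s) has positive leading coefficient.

Reducing step by step:

Step 1: add W3, W4, W5 (parallel) gives (s + 4)/(2*s - 8)
Step 2: combine W2, (W3+W4+W5) in series gives (-s - 4)/(2*s^2 - 14*s + 24)
Step 3: reduce the feedback loop with forward W1 and return (W2*(W3+W4+W5)), which is the overall transfer function T(s) = C(s)/R(s) in lowest terms

Answer: (2*s^2 - 14*s + 24)/(s^3 - 4*s^2 - 10*s + 32)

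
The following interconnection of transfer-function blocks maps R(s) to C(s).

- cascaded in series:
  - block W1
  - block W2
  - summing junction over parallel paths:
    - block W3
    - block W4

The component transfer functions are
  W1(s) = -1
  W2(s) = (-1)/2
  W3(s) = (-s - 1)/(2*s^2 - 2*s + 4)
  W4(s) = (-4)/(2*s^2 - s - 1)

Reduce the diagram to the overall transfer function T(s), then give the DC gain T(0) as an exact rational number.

The answer is 15/8.

Reasoning:
1. combine W3, W4 in parallel = (-2*s^3 - 9*s^2 + 10*s - 15)/(4*s^4 - 6*s^3 + 8*s^2 - 2*s - 4)
2. series reduction of W1, W2, (W3+W4) = (-2*s^3 - 9*s^2 + 10*s - 15)/(8*s^4 - 12*s^3 + 16*s^2 - 4*s - 8)
Step 2 gives the overall T(s). Then T(0) = -15/(-8) = 15/8.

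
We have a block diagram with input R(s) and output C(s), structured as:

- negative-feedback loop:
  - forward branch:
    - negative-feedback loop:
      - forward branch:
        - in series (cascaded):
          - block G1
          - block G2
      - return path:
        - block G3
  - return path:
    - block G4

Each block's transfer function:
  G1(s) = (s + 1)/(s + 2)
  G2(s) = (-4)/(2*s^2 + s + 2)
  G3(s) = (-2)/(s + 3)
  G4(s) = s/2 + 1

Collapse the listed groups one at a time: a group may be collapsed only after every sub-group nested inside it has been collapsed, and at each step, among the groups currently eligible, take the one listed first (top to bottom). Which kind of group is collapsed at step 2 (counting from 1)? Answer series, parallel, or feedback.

The answer is feedback.

Reasoning:
[1] cascade G1, G2
[2] close the feedback loop around (G1*G2), G3
[3] reduce the feedback loop with forward [(G1*G2)/(1+(G1*G2)*G3)] and return G4
So the answer for step 2 is feedback.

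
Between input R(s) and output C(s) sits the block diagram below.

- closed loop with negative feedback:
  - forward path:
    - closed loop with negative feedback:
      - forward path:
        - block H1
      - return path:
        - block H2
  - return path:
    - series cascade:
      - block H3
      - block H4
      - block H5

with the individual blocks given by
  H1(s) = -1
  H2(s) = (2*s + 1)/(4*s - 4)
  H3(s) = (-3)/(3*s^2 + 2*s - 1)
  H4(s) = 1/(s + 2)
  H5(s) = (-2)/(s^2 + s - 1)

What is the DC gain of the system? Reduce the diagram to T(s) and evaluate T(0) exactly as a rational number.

The answer is 4/7.

Reasoning:
(1) collapse the loop (H1 forward, H2 return) -> (4 - 4*s)/(2*s - 5)
(2) combine H3, H4, H5 in series -> 6/(3*s^5 + 11*s^4 + 8*s^3 - 7*s^2 - 5*s + 2)
(3) reduce the feedback loop with forward [H1/(1+H1*H2)] and return (H3*H4*H5) -> (-12*s^6 - 32*s^5 + 12*s^4 + 60*s^3 - 8*s^2 - 28*s + 8)/(6*s^6 + 7*s^5 - 39*s^4 - 54*s^3 + 25*s^2 + 5*s + 14)
That last expression is T(s); at s = 0 only the constant terms survive, so T(0) = 8/14 = 4/7.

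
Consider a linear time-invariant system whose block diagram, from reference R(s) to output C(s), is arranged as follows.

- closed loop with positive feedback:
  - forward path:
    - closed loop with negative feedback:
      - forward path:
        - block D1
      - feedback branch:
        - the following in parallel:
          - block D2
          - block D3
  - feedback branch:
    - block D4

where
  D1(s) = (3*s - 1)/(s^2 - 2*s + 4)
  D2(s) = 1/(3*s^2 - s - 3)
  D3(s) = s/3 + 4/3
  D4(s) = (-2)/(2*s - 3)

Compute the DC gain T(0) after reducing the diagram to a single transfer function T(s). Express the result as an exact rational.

[1] reduce the parallel group D2, D3, giving (3*s^3 + 11*s^2 - 7*s - 9)/(9*s^2 - 3*s - 9)
[2] close the feedback loop around D1, (D2+D3), giving (27*s^3 - 18*s^2 - 24*s + 9)/(18*s^4 + 9*s^3 + s^2 - 14*s - 27)
[3] close the feedback loop around [D1/(1+D1*(D2+D3))], D4, giving (54*s^4 - 117*s^3 + 6*s^2 + 90*s - 27)/(36*s^5 - 36*s^4 + 29*s^3 - 67*s^2 - 60*s + 99)
The step-3 result is T(s). Setting s = 0: T(0) = -27/99 = -3/11.

Answer: -3/11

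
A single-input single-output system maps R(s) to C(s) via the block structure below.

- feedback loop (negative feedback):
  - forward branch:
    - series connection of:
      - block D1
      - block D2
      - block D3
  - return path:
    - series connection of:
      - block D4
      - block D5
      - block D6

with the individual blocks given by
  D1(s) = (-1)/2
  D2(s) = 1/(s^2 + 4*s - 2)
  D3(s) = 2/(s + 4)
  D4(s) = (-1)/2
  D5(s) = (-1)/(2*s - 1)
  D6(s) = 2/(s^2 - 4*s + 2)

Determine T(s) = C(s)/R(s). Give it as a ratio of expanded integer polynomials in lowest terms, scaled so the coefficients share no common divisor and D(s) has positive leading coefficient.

Reducing step by step:

(1) combine D1, D2, D3 in series: (-1)/(s^3 + 8*s^2 + 14*s - 8)
(2) reduce the series chain D4, D5, D6: 1/(2*s^3 - 9*s^2 + 8*s - 2)
(3) close the feedback loop around (D1*D2*D3), (D4*D5*D6): this yields T(s), and no further normalization is needed

Answer: (-2*s^3 + 9*s^2 - 8*s + 2)/(2*s^6 + 7*s^5 - 36*s^4 - 80*s^3 + 168*s^2 - 92*s + 15)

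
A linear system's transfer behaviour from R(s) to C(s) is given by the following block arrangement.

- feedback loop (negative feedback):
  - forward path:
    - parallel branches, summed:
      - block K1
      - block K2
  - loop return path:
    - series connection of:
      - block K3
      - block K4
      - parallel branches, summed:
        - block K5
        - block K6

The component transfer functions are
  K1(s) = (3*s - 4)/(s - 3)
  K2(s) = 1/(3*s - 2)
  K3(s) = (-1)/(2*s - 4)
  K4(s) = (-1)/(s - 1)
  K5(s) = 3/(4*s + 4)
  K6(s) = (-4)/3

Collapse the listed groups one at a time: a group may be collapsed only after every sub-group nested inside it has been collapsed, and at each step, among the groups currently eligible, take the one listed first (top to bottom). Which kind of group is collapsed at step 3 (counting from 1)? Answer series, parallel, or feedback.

The answer is series.

Reasoning:
Step 1. parallel reduction of K1, K2
Step 2. combine K5, K6 in parallel
Step 3. reduce the series chain K3, K4, (K5+K6)
Step 4. feedback reduction of (K1+K2), (K3*K4*(K5+K6))
The group at step 3 is a series group.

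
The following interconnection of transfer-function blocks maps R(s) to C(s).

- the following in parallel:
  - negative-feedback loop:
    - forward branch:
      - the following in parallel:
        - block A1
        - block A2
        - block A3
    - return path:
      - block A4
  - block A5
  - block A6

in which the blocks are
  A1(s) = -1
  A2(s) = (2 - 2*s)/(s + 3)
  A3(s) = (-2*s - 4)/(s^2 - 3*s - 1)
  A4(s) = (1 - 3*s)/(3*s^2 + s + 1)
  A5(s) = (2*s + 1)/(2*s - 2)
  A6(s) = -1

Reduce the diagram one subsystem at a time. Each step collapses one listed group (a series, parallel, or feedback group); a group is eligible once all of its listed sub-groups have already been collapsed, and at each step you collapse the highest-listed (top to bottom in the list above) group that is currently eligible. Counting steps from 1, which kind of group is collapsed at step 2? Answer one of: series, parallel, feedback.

[1] parallel reduction of A1, A2, A3
[2] reduce the feedback loop with forward (A1+A2+A3) and return A4
[3] reduce the parallel group [(A1+A2+A3)/(1+(A1+A2+A3)*A4)], A5, A6
Step 2: feedback.

Hence the answer: feedback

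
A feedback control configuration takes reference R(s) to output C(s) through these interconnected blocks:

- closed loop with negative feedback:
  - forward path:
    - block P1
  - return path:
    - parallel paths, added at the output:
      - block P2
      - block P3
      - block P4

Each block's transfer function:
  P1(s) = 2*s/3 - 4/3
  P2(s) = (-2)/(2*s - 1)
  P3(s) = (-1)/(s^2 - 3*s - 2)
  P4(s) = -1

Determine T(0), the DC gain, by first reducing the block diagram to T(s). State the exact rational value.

(1) combine P2, P3, P4 in parallel, giving (-2*s^3 + 5*s^2 + 5*s + 3)/(2*s^3 - 7*s^2 - s + 2)
(2) feedback reduction of P1, (P2+P3+P4), giving (-4*s^4 + 22*s^3 - 26*s^2 - 8*s + 8)/(4*s^4 - 24*s^3 + 31*s^2 + 17*s + 6)
That last expression is T(s); at s = 0 only the constant terms survive, so T(0) = 8/6 = 4/3.

Final answer: 4/3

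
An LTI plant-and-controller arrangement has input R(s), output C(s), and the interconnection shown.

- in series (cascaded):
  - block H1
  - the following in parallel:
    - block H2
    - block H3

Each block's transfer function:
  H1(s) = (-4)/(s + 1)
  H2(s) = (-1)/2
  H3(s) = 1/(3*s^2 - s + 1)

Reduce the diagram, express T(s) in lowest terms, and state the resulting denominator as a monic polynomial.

First reduce the diagram to T(s).

Step 1 - add H2, H3 (parallel): (-3*s^2 + s + 1)/(6*s^2 - 2*s + 2)
Step 2 - reduce the series chain H1, (H2+H3): (6*s^2 - 2*s - 2)/(3*s^3 + 2*s^2 + 1)
The result of step 2 is T(s) in lowest terms. Its denominator has leading coefficient 3; dividing the denominator through by 3 makes it monic.

Answer: s^3 + 2*s^2/3 + 1/3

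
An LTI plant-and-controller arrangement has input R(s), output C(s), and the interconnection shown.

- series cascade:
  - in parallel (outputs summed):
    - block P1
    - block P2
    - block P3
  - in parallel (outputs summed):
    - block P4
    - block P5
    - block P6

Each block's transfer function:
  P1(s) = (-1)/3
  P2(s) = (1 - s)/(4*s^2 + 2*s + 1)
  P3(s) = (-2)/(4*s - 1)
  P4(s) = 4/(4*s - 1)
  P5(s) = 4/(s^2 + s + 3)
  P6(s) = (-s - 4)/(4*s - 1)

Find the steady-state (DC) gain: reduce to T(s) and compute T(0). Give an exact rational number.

(1) reduce the parallel group P1, P2, P3: (-16*s^3 - 40*s^2 + s - 8)/(48*s^3 + 12*s^2 + 6*s - 3)
(2) add P4, P5, P6 (parallel): (-s^3 - s^2 + 13*s - 4)/(4*s^3 + 3*s^2 + 11*s - 3)
(3) series reduction of (P1+P2+P3), (P4+P5+P6): (16*s^6 + 56*s^5 - 169*s^4 - 449*s^3 + 181*s^2 - 108*s + 32)/(192*s^6 + 192*s^5 + 588*s^4 - 6*s^3 + 21*s^2 - 51*s + 9)
That last expression is T(s); at s = 0 only the constant terms survive, so T(0) = 32/9.

Final answer: 32/9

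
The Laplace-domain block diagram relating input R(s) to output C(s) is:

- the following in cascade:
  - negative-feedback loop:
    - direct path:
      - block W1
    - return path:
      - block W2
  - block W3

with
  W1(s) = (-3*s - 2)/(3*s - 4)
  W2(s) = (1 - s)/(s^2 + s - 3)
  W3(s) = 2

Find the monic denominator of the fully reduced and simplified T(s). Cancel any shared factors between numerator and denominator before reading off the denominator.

[1] collapse the loop (W1 forward, W2 return) = (-3*s^3 - 5*s^2 + 7*s + 6)/(3*s^3 + 2*s^2 - 14*s + 10)
[2] series reduction of [W1/(1+W1*W2)], W3 = (-6*s^3 - 10*s^2 + 14*s + 12)/(3*s^3 + 2*s^2 - 14*s + 10)
Step 2 gives the fully reduced T(s), with no common factor left to cancel. The denominator's leading coefficient is 3, so divide each of its coefficients by 3 to get the monic form.

Answer: s^3 + 2*s^2/3 - 14*s/3 + 10/3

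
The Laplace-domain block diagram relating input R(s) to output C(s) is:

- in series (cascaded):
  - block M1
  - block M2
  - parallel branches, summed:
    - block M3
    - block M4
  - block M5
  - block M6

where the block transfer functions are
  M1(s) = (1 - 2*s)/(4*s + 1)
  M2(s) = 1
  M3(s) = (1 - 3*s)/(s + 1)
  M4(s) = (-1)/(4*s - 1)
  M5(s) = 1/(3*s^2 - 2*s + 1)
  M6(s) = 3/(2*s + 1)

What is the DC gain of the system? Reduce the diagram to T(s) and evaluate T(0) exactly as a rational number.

Step 1 - reduce the parallel group M3, M4, giving (-12*s^2 + 6*s - 2)/(4*s^2 + 3*s - 1)
Step 2 - series reduction of M1, M2, (M3+M4), M5, M6, giving (72*s^3 - 72*s^2 + 30*s - 6)/(96*s^6 + 80*s^5 - 22*s^4 + 11*s^3 + 17*s^2 - s - 1)
Step 2 gives the overall T(s). Then T(0) = -6/(-1) = 6.

Hence the answer: 6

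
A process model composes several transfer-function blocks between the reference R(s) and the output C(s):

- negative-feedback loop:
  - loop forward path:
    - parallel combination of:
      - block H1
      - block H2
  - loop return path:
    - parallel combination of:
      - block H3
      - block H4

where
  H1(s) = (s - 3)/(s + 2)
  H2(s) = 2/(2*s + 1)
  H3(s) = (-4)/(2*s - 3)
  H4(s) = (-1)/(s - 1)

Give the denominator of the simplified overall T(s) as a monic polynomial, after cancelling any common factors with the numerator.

1. combine H1, H2 in parallel, giving (2*s^2 - 3*s + 1)/(2*s^2 + 5*s + 2)
2. parallel reduction of H3, H4, giving (7 - 6*s)/(2*s^2 - 5*s + 3)
3. feedback reduction of (H1+H2), (H3+H4), giving (4*s^3 - 12*s^2 + 11*s - 3)/(4*s^3 - 8*s^2 + 9*s - 13)
That last expression is T(s), already simplified. Scaling its denominator by 1/4 (the reciprocal of the leading coefficient) yields the monic denominator.

Final answer: s^3 - 2*s^2 + 9*s/4 - 13/4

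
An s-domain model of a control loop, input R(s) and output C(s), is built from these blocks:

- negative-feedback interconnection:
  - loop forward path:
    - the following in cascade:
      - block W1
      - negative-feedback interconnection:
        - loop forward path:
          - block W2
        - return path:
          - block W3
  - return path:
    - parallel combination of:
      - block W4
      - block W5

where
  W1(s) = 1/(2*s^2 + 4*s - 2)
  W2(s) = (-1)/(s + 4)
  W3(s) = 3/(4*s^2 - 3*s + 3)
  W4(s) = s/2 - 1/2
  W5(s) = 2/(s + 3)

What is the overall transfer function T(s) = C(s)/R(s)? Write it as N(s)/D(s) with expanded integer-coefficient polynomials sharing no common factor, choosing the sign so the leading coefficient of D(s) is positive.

Step 1: reduce the feedback loop with forward W2 and return W3 gives (-4*s^2 + 3*s - 3)/(4*s^3 + 13*s^2 - 9*s + 9)
Step 2: cascade W1, [W2/(1+W2*W3)] gives (-4*s^2 + 3*s - 3)/(8*s^5 + 42*s^4 + 26*s^3 - 44*s^2 + 54*s - 18)
Step 3: add W4, W5 (parallel) gives (s^2 + 2*s + 1)/(2*s + 6)
Step 4: feedback reduction of (W1*[W2/(1+W2*W3)]), (W4+W5): this yields T(s), and no further normalization is needed

Final answer: (-8*s^3 - 18*s^2 + 12*s - 18)/(16*s^6 + 132*s^5 + 300*s^4 + 63*s^3 - 157*s^2 + 285*s - 111)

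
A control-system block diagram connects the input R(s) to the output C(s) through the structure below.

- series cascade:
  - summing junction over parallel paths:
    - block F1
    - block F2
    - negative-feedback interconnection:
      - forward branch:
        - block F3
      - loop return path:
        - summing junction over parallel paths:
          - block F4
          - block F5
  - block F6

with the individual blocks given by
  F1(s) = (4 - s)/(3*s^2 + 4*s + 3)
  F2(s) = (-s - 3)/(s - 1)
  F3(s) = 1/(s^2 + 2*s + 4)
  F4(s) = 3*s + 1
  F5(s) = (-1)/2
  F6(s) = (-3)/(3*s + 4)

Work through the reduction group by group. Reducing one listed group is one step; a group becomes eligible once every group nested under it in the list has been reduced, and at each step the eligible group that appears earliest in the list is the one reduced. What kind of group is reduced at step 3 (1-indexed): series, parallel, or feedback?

(1) parallel reduction of F4, F5
(2) reduce the feedback loop with forward F3 and return (F4+F5)
(3) parallel reduction of F1, F2, [F3/(1+F3*(F4+F5))]
(4) reduce the series chain (F1+F2+[F3/(1+F3*(F4+F5))]), F6
Step 3: parallel.

Final answer: parallel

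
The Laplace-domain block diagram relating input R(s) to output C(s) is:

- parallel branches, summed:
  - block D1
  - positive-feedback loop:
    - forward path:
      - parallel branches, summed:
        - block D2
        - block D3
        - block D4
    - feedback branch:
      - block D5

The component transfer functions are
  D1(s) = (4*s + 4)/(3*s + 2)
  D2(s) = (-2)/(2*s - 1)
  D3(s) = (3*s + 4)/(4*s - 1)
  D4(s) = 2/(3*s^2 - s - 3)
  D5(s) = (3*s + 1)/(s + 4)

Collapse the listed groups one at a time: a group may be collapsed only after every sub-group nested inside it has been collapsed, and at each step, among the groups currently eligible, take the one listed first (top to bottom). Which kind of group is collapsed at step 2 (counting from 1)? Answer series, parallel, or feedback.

Answer: feedback

Working:
(1) add D2, D3, D4 (parallel)
(2) collapse the loop ((D2+D3+D4) forward, D5 return)
(3) sum the parallel branches D1, [(D2+D3+D4)/(1-(D2+D3+D4)*D5)]
At step 2 the group reduced is feedback.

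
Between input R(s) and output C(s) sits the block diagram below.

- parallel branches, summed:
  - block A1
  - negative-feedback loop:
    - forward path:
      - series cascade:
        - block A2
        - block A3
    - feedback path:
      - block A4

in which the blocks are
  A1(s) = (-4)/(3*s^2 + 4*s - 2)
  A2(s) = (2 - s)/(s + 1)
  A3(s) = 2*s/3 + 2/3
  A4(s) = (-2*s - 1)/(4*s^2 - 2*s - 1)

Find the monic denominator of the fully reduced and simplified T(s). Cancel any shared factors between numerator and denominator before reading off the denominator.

First reduce the diagram to T(s).

Step 1. series reduction of A2, A3 gives 4/3 - 2*s/3
Step 2. apply the feedback formula to (A2*A3), A4 gives (-8*s^3 + 20*s^2 - 6*s - 4)/(16*s^2 - 12*s - 7)
Step 3. combine A1, [(A2*A3)/(1+(A2*A3)*A4)] in parallel gives (-24*s^5 + 28*s^4 + 78*s^3 - 140*s^2 + 44*s + 36)/(48*s^4 + 28*s^3 - 101*s^2 - 4*s + 14)
T(s) is the step-3 result (common factors already cancelled). Leading coefficient of the denominator: 48. Divide through by 48 for the monic polynomial.

Answer: s^4 + 7*s^3/12 - 101*s^2/48 - s/12 + 7/24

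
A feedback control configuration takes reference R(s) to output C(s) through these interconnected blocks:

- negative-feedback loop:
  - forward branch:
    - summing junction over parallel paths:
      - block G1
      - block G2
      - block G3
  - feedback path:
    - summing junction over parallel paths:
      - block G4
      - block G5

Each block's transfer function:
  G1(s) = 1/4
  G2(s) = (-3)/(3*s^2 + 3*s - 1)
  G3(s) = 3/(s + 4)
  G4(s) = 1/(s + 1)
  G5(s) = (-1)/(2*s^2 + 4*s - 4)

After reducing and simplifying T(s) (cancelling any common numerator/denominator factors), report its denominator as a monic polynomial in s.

[1] combine G1, G2, G3 in parallel: (3*s^3 + 51*s^2 + 35*s - 64)/(12*s^3 + 60*s^2 + 44*s - 16)
[2] reduce the parallel group G4, G5: (2*s^2 + 3*s - 5)/(2*s^3 + 6*s^2 - 4)
[3] reduce the feedback loop with forward (G1+G2+G3) and return (G4+G5): (6*s^6 + 120*s^5 + 376*s^4 + 70*s^3 - 588*s^2 - 140*s + 256)/(24*s^6 + 198*s^5 + 559*s^4 + 392*s^3 - 614*s^2 - 543*s + 384)
That last expression is T(s), already simplified. Scaling its denominator by 1/24 (the reciprocal of the leading coefficient) yields the monic denominator.

Therefore the answer is s^6 + 33*s^5/4 + 559*s^4/24 + 49*s^3/3 - 307*s^2/12 - 181*s/8 + 16.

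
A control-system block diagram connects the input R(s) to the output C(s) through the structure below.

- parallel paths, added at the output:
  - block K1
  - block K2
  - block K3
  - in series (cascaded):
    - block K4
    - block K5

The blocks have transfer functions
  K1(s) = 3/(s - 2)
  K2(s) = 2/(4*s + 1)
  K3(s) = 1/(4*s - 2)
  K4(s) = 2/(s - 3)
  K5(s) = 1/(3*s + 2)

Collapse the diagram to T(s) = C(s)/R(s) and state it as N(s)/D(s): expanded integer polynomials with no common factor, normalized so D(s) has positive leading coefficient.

Step 1 - combine K4, K5 in series, giving 2/(3*s^2 - 7*s - 6)
Step 2 - reduce the parallel group K1, K2, K3, (K4*K5): this yields T(s), and no further normalization is needed

Answer: (180*s^4 - 505*s^3 - 159*s^2 + 246*s + 8)/(48*s^5 - 220*s^4 + 174*s^3 + 186*s^2 - 64*s - 24)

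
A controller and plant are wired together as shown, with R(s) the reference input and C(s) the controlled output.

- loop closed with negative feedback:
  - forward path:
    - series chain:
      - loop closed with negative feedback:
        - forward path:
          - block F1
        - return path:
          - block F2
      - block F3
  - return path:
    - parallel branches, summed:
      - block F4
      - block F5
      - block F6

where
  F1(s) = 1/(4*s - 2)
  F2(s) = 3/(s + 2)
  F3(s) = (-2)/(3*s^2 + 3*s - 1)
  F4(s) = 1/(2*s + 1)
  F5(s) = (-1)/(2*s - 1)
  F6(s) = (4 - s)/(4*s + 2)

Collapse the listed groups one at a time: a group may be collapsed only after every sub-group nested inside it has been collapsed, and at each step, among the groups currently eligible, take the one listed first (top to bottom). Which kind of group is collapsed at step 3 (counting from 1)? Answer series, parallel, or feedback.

Answer: parallel

Working:
Step 1: feedback reduction of F1, F2
Step 2: cascade [F1/(1+F1*F2)], F3
Step 3: reduce the parallel group F4, F5, F6
Step 4: collapse the loop (([F1/(1+F1*F2)]*F3) forward, (F4+F5+F6) return)
Step 3 collapses a parallel group.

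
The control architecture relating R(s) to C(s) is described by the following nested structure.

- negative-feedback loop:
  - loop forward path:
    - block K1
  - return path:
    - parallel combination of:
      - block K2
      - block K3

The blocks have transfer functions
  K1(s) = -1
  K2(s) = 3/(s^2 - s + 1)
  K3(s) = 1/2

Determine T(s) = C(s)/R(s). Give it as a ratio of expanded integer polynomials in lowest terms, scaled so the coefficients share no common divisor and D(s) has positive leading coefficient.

Step 1 - parallel reduction of K2, K3 -> (s^2 - s + 7)/(2*s^2 - 2*s + 2)
Step 2 - close the feedback loop around K1, (K2+K3) - this is the overall T(s), already in the required normalized form

Therefore the answer is (-2*s^2 + 2*s - 2)/(s^2 - s - 5).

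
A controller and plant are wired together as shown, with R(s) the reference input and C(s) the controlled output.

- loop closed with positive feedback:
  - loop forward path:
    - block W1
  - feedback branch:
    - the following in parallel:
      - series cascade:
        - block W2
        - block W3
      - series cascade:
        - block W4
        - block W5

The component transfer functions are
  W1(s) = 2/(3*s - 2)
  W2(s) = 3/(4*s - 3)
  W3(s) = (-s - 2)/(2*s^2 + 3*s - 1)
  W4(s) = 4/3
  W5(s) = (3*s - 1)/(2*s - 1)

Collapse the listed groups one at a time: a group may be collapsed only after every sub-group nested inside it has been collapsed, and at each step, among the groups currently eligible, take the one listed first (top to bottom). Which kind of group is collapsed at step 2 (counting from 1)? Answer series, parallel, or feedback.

1. multiply W2, W3 (series)
2. combine W4, W5 in series
3. parallel reduction of (W2*W3), (W4*W5)
4. reduce the feedback loop with forward W1 and return ((W2*W3)+(W4*W5))
So the answer for step 2 is series.

Answer: series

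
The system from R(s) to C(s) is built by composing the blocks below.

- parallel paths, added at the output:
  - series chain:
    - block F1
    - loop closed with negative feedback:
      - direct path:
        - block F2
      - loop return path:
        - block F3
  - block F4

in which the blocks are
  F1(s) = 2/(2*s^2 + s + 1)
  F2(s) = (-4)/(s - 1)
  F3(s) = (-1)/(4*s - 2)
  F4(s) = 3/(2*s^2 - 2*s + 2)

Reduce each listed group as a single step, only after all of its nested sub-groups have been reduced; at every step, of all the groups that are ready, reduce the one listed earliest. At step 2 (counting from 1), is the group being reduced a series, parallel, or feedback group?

1. apply the feedback formula to F2, F3
2. series reduction of F1, [F2/(1+F2*F3)]
3. parallel reduction of (F1*[F2/(1+F2*F3)]), F4
The group at step 2 is a series group.

Therefore the answer is series.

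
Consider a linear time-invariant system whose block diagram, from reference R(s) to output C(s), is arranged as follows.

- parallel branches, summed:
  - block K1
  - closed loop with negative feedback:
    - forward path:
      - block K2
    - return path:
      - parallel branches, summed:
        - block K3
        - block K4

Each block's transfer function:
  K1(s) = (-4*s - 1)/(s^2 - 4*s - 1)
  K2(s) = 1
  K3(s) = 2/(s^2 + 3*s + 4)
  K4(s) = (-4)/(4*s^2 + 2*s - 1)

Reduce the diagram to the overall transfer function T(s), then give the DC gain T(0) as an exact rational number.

(1) combine K3, K4 in parallel: (4*s^2 - 8*s - 18)/(4*s^4 + 14*s^3 + 21*s^2 + 5*s - 4)
(2) apply the feedback formula to K2, (K3+K4): (4*s^4 + 14*s^3 + 21*s^2 + 5*s - 4)/(4*s^4 + 14*s^3 + 25*s^2 - 3*s - 22)
(3) parallel reduction of K1, [K2/(1+K2*(K3+K4))]: (4*s^6 - 18*s^5 - 99*s^4 - 207*s^3 - 58*s^2 + 102*s + 26)/(4*s^6 - 2*s^5 - 35*s^4 - 117*s^3 - 35*s^2 + 91*s + 22)
The step-3 result is T(s). Setting s = 0: T(0) = 26/22 = 13/11.

Final answer: 13/11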